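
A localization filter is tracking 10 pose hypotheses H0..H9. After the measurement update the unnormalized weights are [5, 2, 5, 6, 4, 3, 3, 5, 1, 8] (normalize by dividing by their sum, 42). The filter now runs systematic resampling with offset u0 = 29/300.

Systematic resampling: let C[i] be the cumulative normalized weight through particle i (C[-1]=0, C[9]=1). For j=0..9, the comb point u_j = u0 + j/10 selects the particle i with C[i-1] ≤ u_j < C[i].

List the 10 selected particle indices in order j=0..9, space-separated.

0 2 3 3 4 6 7 8 9 9

C = [5/42, 1/6, 2/7, 3/7, 11/21, 25/42, 2/3, 11/14, 17/21, 1]
j=0: u_0=29/300 ∈ [0, 5/42) → index 0
j=1: u_1=59/300 ∈ [1/6, 2/7) → index 2
j=2: u_2=89/300 ∈ [2/7, 3/7) → index 3
j=3: u_3=119/300 ∈ [2/7, 3/7) → index 3
j=4: u_4=149/300 ∈ [3/7, 11/21) → index 4
j=5: u_5=179/300 ∈ [25/42, 2/3) → index 6
j=6: u_6=209/300 ∈ [2/3, 11/14) → index 7
j=7: u_7=239/300 ∈ [11/14, 17/21) → index 8
j=8: u_8=269/300 ∈ [17/21, 1) → index 9
j=9: u_9=299/300 ∈ [17/21, 1) → index 9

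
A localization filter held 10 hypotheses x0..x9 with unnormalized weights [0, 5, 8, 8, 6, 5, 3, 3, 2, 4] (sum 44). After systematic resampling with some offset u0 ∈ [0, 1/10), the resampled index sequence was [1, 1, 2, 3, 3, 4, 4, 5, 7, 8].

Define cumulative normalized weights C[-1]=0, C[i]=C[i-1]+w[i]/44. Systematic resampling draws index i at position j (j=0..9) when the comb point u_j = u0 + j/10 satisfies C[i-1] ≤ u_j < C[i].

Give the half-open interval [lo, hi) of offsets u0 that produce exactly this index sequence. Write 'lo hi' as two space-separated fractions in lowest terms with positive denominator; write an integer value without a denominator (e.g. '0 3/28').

C = [0, 5/44, 13/44, 21/44, 27/44, 8/11, 35/44, 19/22, 10/11, 1]
j=0 picked index 1: u0 ∈ [0, 5/44)
j=1 picked index 1: u0 ∈ [-1/10, 3/220)
j=2 picked index 2: u0 ∈ [-19/220, 21/220)
j=3 picked index 3: u0 ∈ [-1/220, 39/220)
j=4 picked index 3: u0 ∈ [-23/220, 17/220)
j=5 picked index 4: u0 ∈ [-1/44, 5/44)
j=6 picked index 4: u0 ∈ [-27/220, 3/220)
j=7 picked index 5: u0 ∈ [-19/220, 3/110)
j=8 picked index 7: u0 ∈ [-1/220, 7/110)
j=9 picked index 8: u0 ∈ [-2/55, 1/110)
intersection: [0, 1/110)

0 1/110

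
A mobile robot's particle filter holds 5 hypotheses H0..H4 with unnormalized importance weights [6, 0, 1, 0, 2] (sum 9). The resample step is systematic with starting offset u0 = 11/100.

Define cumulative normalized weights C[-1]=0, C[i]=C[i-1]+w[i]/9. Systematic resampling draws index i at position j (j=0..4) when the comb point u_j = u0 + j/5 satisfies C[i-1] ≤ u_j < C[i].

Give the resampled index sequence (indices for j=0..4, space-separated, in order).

C = [2/3, 2/3, 7/9, 7/9, 1]
j=0: u_0=11/100 ∈ [0, 2/3) → index 0
j=1: u_1=31/100 ∈ [0, 2/3) → index 0
j=2: u_2=51/100 ∈ [0, 2/3) → index 0
j=3: u_3=71/100 ∈ [2/3, 7/9) → index 2
j=4: u_4=91/100 ∈ [7/9, 1) → index 4

0 0 0 2 4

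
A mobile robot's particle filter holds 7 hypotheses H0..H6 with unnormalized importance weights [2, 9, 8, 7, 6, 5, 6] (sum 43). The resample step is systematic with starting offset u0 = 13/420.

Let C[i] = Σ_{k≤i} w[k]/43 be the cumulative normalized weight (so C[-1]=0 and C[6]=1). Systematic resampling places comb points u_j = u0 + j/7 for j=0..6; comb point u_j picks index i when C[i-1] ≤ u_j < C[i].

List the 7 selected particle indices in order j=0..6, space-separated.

0 1 2 3 3 5 6

C = [2/43, 11/43, 19/43, 26/43, 32/43, 37/43, 1]
j=0: u_0=13/420 ∈ [0, 2/43) → index 0
j=1: u_1=73/420 ∈ [2/43, 11/43) → index 1
j=2: u_2=19/60 ∈ [11/43, 19/43) → index 2
j=3: u_3=193/420 ∈ [19/43, 26/43) → index 3
j=4: u_4=253/420 ∈ [19/43, 26/43) → index 3
j=5: u_5=313/420 ∈ [32/43, 37/43) → index 5
j=6: u_6=373/420 ∈ [37/43, 1) → index 6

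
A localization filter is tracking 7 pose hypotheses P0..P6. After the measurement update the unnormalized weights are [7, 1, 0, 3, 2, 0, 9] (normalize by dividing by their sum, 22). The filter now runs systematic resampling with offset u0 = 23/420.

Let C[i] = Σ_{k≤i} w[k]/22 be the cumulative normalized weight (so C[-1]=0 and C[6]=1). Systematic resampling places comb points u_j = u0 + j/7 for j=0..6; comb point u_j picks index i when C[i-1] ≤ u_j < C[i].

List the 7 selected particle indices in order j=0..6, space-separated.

C = [7/22, 4/11, 4/11, 1/2, 13/22, 13/22, 1]
j=0: u_0=23/420 ∈ [0, 7/22) → index 0
j=1: u_1=83/420 ∈ [0, 7/22) → index 0
j=2: u_2=143/420 ∈ [7/22, 4/11) → index 1
j=3: u_3=29/60 ∈ [4/11, 1/2) → index 3
j=4: u_4=263/420 ∈ [13/22, 1) → index 6
j=5: u_5=323/420 ∈ [13/22, 1) → index 6
j=6: u_6=383/420 ∈ [13/22, 1) → index 6

0 0 1 3 6 6 6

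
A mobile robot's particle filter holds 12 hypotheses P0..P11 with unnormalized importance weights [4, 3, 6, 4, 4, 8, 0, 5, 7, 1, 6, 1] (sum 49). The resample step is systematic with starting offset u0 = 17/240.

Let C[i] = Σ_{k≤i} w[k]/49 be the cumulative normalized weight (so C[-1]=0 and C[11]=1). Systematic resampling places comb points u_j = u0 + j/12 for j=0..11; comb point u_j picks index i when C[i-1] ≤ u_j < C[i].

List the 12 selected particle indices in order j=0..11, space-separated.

0 2 2 3 4 5 5 7 8 8 10 11

C = [4/49, 1/7, 13/49, 17/49, 3/7, 29/49, 29/49, 34/49, 41/49, 6/7, 48/49, 1]
j=0: u_0=17/240 ∈ [0, 4/49) → index 0
j=1: u_1=37/240 ∈ [1/7, 13/49) → index 2
j=2: u_2=19/80 ∈ [1/7, 13/49) → index 2
j=3: u_3=77/240 ∈ [13/49, 17/49) → index 3
j=4: u_4=97/240 ∈ [17/49, 3/7) → index 4
j=5: u_5=39/80 ∈ [3/7, 29/49) → index 5
j=6: u_6=137/240 ∈ [3/7, 29/49) → index 5
j=7: u_7=157/240 ∈ [29/49, 34/49) → index 7
j=8: u_8=59/80 ∈ [34/49, 41/49) → index 8
j=9: u_9=197/240 ∈ [34/49, 41/49) → index 8
j=10: u_10=217/240 ∈ [6/7, 48/49) → index 10
j=11: u_11=79/80 ∈ [48/49, 1) → index 11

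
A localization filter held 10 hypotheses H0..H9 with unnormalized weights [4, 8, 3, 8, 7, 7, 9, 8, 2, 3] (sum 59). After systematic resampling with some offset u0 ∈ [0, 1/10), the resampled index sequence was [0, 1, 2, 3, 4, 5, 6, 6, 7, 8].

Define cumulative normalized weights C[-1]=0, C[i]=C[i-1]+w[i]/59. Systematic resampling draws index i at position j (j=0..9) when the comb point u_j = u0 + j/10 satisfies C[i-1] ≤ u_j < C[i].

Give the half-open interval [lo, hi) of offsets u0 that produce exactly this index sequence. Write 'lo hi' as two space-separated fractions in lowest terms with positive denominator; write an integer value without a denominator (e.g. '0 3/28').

C = [4/59, 12/59, 15/59, 23/59, 30/59, 37/59, 46/59, 54/59, 56/59, 1]
j=0 picked index 0: u0 ∈ [0, 4/59)
j=1 picked index 1: u0 ∈ [-19/590, 61/590)
j=2 picked index 2: u0 ∈ [1/295, 16/295)
j=3 picked index 3: u0 ∈ [-27/590, 53/590)
j=4 picked index 4: u0 ∈ [-3/295, 32/295)
j=5 picked index 5: u0 ∈ [1/118, 15/118)
j=6 picked index 6: u0 ∈ [8/295, 53/295)
j=7 picked index 6: u0 ∈ [-43/590, 47/590)
j=8 picked index 7: u0 ∈ [-6/295, 34/295)
j=9 picked index 8: u0 ∈ [9/590, 29/590)
intersection: [8/295, 29/590)

8/295 29/590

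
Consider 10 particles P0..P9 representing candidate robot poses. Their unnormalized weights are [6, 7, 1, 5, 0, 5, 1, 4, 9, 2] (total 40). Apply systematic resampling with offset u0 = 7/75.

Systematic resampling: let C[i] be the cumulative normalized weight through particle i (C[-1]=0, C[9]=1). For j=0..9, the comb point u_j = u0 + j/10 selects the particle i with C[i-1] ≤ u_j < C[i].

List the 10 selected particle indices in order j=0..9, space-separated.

0 1 1 3 5 5 7 8 8 9

C = [3/20, 13/40, 7/20, 19/40, 19/40, 3/5, 5/8, 29/40, 19/20, 1]
j=0: u_0=7/75 ∈ [0, 3/20) → index 0
j=1: u_1=29/150 ∈ [3/20, 13/40) → index 1
j=2: u_2=22/75 ∈ [3/20, 13/40) → index 1
j=3: u_3=59/150 ∈ [7/20, 19/40) → index 3
j=4: u_4=37/75 ∈ [19/40, 3/5) → index 5
j=5: u_5=89/150 ∈ [19/40, 3/5) → index 5
j=6: u_6=52/75 ∈ [5/8, 29/40) → index 7
j=7: u_7=119/150 ∈ [29/40, 19/20) → index 8
j=8: u_8=67/75 ∈ [29/40, 19/20) → index 8
j=9: u_9=149/150 ∈ [19/20, 1) → index 9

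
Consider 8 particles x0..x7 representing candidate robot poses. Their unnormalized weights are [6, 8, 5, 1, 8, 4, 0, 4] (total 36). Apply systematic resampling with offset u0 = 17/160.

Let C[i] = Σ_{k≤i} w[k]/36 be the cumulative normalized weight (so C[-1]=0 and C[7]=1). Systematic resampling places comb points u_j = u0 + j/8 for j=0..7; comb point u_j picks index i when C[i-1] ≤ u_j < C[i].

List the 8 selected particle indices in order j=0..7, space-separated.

C = [1/6, 7/18, 19/36, 5/9, 7/9, 8/9, 8/9, 1]
j=0: u_0=17/160 ∈ [0, 1/6) → index 0
j=1: u_1=37/160 ∈ [1/6, 7/18) → index 1
j=2: u_2=57/160 ∈ [1/6, 7/18) → index 1
j=3: u_3=77/160 ∈ [7/18, 19/36) → index 2
j=4: u_4=97/160 ∈ [5/9, 7/9) → index 4
j=5: u_5=117/160 ∈ [5/9, 7/9) → index 4
j=6: u_6=137/160 ∈ [7/9, 8/9) → index 5
j=7: u_7=157/160 ∈ [8/9, 1) → index 7

0 1 1 2 4 4 5 7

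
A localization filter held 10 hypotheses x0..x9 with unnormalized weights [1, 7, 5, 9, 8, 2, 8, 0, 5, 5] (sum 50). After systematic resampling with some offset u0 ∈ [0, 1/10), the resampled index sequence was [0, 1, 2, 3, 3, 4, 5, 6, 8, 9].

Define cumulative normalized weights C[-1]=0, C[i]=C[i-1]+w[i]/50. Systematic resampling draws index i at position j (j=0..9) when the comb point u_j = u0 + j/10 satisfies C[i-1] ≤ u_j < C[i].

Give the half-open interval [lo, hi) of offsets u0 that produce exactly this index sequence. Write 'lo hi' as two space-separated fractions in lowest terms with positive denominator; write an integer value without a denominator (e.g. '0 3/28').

0 1/50

C = [1/50, 4/25, 13/50, 11/25, 3/5, 16/25, 4/5, 4/5, 9/10, 1]
j=0 picked index 0: u0 ∈ [0, 1/50)
j=1 picked index 1: u0 ∈ [-2/25, 3/50)
j=2 picked index 2: u0 ∈ [-1/25, 3/50)
j=3 picked index 3: u0 ∈ [-1/25, 7/50)
j=4 picked index 3: u0 ∈ [-7/50, 1/25)
j=5 picked index 4: u0 ∈ [-3/50, 1/10)
j=6 picked index 5: u0 ∈ [0, 1/25)
j=7 picked index 6: u0 ∈ [-3/50, 1/10)
j=8 picked index 8: u0 ∈ [0, 1/10)
j=9 picked index 9: u0 ∈ [0, 1/10)
intersection: [0, 1/50)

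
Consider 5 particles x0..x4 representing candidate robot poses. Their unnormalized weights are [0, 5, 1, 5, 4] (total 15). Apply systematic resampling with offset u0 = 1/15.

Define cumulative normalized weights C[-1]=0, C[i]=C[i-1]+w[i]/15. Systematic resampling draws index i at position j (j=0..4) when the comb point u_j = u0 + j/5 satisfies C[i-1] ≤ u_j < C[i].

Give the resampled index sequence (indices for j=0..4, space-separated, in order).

C = [0, 1/3, 2/5, 11/15, 1]
j=0: u_0=1/15 ∈ [0, 1/3) → index 1
j=1: u_1=4/15 ∈ [0, 1/3) → index 1
j=2: u_2=7/15 ∈ [2/5, 11/15) → index 3
j=3: u_3=2/3 ∈ [2/5, 11/15) → index 3
j=4: u_4=13/15 ∈ [11/15, 1) → index 4

1 1 3 3 4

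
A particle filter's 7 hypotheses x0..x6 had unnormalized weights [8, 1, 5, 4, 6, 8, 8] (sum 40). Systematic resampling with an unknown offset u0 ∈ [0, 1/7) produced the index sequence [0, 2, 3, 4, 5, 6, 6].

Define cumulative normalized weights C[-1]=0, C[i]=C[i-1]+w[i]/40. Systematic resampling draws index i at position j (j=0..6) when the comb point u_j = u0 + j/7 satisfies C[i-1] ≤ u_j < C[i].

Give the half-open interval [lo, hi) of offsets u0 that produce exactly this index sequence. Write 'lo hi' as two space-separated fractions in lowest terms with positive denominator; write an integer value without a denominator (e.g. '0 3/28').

3/35 1/7

C = [1/5, 9/40, 7/20, 9/20, 3/5, 4/5, 1]
j=0 picked index 0: u0 ∈ [0, 1/5)
j=1 picked index 2: u0 ∈ [23/280, 29/140)
j=2 picked index 3: u0 ∈ [9/140, 23/140)
j=3 picked index 4: u0 ∈ [3/140, 6/35)
j=4 picked index 5: u0 ∈ [1/35, 8/35)
j=5 picked index 6: u0 ∈ [3/35, 2/7)
j=6 picked index 6: u0 ∈ [-2/35, 1/7)
intersection: [3/35, 1/7)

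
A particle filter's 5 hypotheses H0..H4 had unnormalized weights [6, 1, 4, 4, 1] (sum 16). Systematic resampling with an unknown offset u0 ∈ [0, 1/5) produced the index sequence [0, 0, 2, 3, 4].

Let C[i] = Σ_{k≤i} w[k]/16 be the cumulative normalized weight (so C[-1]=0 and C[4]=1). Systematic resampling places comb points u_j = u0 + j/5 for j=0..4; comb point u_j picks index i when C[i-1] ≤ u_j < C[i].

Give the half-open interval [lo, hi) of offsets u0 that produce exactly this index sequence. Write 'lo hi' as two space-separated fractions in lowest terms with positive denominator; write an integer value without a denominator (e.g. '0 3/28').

C = [3/8, 7/16, 11/16, 15/16, 1]
j=0 picked index 0: u0 ∈ [0, 3/8)
j=1 picked index 0: u0 ∈ [-1/5, 7/40)
j=2 picked index 2: u0 ∈ [3/80, 23/80)
j=3 picked index 3: u0 ∈ [7/80, 27/80)
j=4 picked index 4: u0 ∈ [11/80, 1/5)
intersection: [11/80, 7/40)

11/80 7/40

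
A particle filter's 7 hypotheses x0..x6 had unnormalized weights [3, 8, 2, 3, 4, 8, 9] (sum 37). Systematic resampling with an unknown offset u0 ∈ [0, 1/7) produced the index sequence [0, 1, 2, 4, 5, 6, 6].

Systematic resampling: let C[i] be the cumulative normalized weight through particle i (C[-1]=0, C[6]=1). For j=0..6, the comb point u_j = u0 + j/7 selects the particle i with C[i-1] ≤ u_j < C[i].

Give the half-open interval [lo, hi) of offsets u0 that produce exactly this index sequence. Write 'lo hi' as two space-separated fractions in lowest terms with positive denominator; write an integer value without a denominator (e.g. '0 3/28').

11/259 17/259

C = [3/37, 11/37, 13/37, 16/37, 20/37, 28/37, 1]
j=0 picked index 0: u0 ∈ [0, 3/37)
j=1 picked index 1: u0 ∈ [-16/259, 40/259)
j=2 picked index 2: u0 ∈ [3/259, 17/259)
j=3 picked index 4: u0 ∈ [1/259, 29/259)
j=4 picked index 5: u0 ∈ [-8/259, 48/259)
j=5 picked index 6: u0 ∈ [11/259, 2/7)
j=6 picked index 6: u0 ∈ [-26/259, 1/7)
intersection: [11/259, 17/259)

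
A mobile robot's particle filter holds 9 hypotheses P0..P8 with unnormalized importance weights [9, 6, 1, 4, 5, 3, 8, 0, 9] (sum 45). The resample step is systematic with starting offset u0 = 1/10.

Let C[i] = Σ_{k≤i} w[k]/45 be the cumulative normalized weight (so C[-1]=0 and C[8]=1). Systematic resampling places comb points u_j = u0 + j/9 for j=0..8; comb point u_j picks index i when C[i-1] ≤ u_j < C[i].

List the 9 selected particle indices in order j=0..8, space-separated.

0 1 1 3 4 6 6 8 8

C = [1/5, 1/3, 16/45, 4/9, 5/9, 28/45, 4/5, 4/5, 1]
j=0: u_0=1/10 ∈ [0, 1/5) → index 0
j=1: u_1=19/90 ∈ [1/5, 1/3) → index 1
j=2: u_2=29/90 ∈ [1/5, 1/3) → index 1
j=3: u_3=13/30 ∈ [16/45, 4/9) → index 3
j=4: u_4=49/90 ∈ [4/9, 5/9) → index 4
j=5: u_5=59/90 ∈ [28/45, 4/5) → index 6
j=6: u_6=23/30 ∈ [28/45, 4/5) → index 6
j=7: u_7=79/90 ∈ [4/5, 1) → index 8
j=8: u_8=89/90 ∈ [4/5, 1) → index 8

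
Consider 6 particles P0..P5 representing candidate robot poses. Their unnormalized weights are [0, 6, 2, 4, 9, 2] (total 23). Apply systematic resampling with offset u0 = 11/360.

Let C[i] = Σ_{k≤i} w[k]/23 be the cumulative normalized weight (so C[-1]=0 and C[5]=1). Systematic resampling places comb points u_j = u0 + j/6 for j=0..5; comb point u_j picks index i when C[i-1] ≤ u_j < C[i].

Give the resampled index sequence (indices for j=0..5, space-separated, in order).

1 1 3 4 4 4

C = [0, 6/23, 8/23, 12/23, 21/23, 1]
j=0: u_0=11/360 ∈ [0, 6/23) → index 1
j=1: u_1=71/360 ∈ [0, 6/23) → index 1
j=2: u_2=131/360 ∈ [8/23, 12/23) → index 3
j=3: u_3=191/360 ∈ [12/23, 21/23) → index 4
j=4: u_4=251/360 ∈ [12/23, 21/23) → index 4
j=5: u_5=311/360 ∈ [12/23, 21/23) → index 4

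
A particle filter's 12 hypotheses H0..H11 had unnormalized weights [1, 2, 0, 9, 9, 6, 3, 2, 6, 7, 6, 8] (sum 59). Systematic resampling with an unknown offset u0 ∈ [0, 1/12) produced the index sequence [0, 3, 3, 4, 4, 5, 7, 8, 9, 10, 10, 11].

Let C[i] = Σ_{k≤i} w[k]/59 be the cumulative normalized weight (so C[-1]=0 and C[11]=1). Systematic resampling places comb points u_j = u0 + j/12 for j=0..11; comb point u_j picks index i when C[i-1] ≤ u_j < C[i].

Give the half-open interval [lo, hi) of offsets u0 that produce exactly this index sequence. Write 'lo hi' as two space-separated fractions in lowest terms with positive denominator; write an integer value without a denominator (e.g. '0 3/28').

C = [1/59, 3/59, 3/59, 12/59, 21/59, 27/59, 30/59, 32/59, 38/59, 45/59, 51/59, 1]
j=0 picked index 0: u0 ∈ [0, 1/59)
j=1 picked index 3: u0 ∈ [-23/708, 85/708)
j=2 picked index 3: u0 ∈ [-41/354, 13/354)
j=3 picked index 4: u0 ∈ [-11/236, 25/236)
j=4 picked index 4: u0 ∈ [-23/177, 4/177)
j=5 picked index 5: u0 ∈ [-43/708, 29/708)
j=6 picked index 7: u0 ∈ [1/118, 5/118)
j=7 picked index 8: u0 ∈ [-29/708, 43/708)
j=8 picked index 9: u0 ∈ [-4/177, 17/177)
j=9 picked index 10: u0 ∈ [3/236, 27/236)
j=10 picked index 10: u0 ∈ [-25/354, 11/354)
j=11 picked index 11: u0 ∈ [-37/708, 1/12)
intersection: [3/236, 1/59)

3/236 1/59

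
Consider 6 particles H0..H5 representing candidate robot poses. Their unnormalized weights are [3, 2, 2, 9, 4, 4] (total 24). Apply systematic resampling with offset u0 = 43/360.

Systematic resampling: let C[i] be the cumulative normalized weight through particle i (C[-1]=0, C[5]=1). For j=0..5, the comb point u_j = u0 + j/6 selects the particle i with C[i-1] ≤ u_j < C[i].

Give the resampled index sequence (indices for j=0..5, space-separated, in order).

C = [1/8, 5/24, 7/24, 2/3, 5/6, 1]
j=0: u_0=43/360 ∈ [0, 1/8) → index 0
j=1: u_1=103/360 ∈ [5/24, 7/24) → index 2
j=2: u_2=163/360 ∈ [7/24, 2/3) → index 3
j=3: u_3=223/360 ∈ [7/24, 2/3) → index 3
j=4: u_4=283/360 ∈ [2/3, 5/6) → index 4
j=5: u_5=343/360 ∈ [5/6, 1) → index 5

0 2 3 3 4 5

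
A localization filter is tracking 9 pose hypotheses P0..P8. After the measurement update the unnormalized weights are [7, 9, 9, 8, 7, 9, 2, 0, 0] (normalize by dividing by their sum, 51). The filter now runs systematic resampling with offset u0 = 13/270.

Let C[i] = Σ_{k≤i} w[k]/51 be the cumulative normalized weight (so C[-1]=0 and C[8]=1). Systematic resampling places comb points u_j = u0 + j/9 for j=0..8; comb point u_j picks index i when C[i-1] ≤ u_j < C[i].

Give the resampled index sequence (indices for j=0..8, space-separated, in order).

0 1 1 2 3 3 4 5 5

C = [7/51, 16/51, 25/51, 11/17, 40/51, 49/51, 1, 1, 1]
j=0: u_0=13/270 ∈ [0, 7/51) → index 0
j=1: u_1=43/270 ∈ [7/51, 16/51) → index 1
j=2: u_2=73/270 ∈ [7/51, 16/51) → index 1
j=3: u_3=103/270 ∈ [16/51, 25/51) → index 2
j=4: u_4=133/270 ∈ [25/51, 11/17) → index 3
j=5: u_5=163/270 ∈ [25/51, 11/17) → index 3
j=6: u_6=193/270 ∈ [11/17, 40/51) → index 4
j=7: u_7=223/270 ∈ [40/51, 49/51) → index 5
j=8: u_8=253/270 ∈ [40/51, 49/51) → index 5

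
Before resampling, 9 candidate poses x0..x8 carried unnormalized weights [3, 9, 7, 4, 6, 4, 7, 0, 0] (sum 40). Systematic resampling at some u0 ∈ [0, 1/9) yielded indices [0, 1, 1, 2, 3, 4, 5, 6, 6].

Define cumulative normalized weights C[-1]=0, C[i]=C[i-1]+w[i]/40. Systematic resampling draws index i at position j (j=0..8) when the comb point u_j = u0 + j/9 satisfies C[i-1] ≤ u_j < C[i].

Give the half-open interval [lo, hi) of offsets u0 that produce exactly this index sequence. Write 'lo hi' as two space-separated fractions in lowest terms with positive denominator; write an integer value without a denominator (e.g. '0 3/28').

C = [3/40, 3/10, 19/40, 23/40, 29/40, 33/40, 1, 1, 1]
j=0 picked index 0: u0 ∈ [0, 3/40)
j=1 picked index 1: u0 ∈ [-13/360, 17/90)
j=2 picked index 1: u0 ∈ [-53/360, 7/90)
j=3 picked index 2: u0 ∈ [-1/30, 17/120)
j=4 picked index 3: u0 ∈ [11/360, 47/360)
j=5 picked index 4: u0 ∈ [7/360, 61/360)
j=6 picked index 5: u0 ∈ [7/120, 19/120)
j=7 picked index 6: u0 ∈ [17/360, 2/9)
j=8 picked index 6: u0 ∈ [-23/360, 1/9)
intersection: [7/120, 3/40)

7/120 3/40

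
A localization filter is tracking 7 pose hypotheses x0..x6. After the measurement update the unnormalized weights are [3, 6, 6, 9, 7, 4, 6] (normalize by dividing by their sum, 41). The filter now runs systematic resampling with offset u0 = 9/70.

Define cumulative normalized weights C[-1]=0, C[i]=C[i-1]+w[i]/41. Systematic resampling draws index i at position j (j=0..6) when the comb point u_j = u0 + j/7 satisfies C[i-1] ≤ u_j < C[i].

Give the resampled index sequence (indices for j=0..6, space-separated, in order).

1 2 3 3 4 5 6

C = [3/41, 9/41, 15/41, 24/41, 31/41, 35/41, 1]
j=0: u_0=9/70 ∈ [3/41, 9/41) → index 1
j=1: u_1=19/70 ∈ [9/41, 15/41) → index 2
j=2: u_2=29/70 ∈ [15/41, 24/41) → index 3
j=3: u_3=39/70 ∈ [15/41, 24/41) → index 3
j=4: u_4=7/10 ∈ [24/41, 31/41) → index 4
j=5: u_5=59/70 ∈ [31/41, 35/41) → index 5
j=6: u_6=69/70 ∈ [35/41, 1) → index 6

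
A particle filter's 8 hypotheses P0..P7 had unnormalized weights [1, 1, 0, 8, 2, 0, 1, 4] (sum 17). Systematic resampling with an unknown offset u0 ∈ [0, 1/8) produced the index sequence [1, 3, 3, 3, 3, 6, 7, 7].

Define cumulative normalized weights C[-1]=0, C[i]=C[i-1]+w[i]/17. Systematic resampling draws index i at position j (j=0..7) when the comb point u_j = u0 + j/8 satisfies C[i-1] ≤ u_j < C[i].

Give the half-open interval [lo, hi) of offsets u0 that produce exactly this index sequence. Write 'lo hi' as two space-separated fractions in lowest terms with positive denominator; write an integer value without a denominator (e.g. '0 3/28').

C = [1/17, 2/17, 2/17, 10/17, 12/17, 12/17, 13/17, 1]
j=0 picked index 1: u0 ∈ [1/17, 2/17)
j=1 picked index 3: u0 ∈ [-1/136, 63/136)
j=2 picked index 3: u0 ∈ [-9/68, 23/68)
j=3 picked index 3: u0 ∈ [-35/136, 29/136)
j=4 picked index 3: u0 ∈ [-13/34, 3/34)
j=5 picked index 6: u0 ∈ [11/136, 19/136)
j=6 picked index 7: u0 ∈ [1/68, 1/4)
j=7 picked index 7: u0 ∈ [-15/136, 1/8)
intersection: [11/136, 3/34)

11/136 3/34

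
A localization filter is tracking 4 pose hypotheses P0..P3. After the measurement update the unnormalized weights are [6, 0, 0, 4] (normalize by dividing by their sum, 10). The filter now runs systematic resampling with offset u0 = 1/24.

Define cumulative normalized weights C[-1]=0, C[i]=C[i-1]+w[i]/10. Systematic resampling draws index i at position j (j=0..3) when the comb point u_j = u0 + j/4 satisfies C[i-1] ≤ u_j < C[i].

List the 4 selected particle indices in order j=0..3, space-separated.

0 0 0 3

C = [3/5, 3/5, 3/5, 1]
j=0: u_0=1/24 ∈ [0, 3/5) → index 0
j=1: u_1=7/24 ∈ [0, 3/5) → index 0
j=2: u_2=13/24 ∈ [0, 3/5) → index 0
j=3: u_3=19/24 ∈ [3/5, 1) → index 3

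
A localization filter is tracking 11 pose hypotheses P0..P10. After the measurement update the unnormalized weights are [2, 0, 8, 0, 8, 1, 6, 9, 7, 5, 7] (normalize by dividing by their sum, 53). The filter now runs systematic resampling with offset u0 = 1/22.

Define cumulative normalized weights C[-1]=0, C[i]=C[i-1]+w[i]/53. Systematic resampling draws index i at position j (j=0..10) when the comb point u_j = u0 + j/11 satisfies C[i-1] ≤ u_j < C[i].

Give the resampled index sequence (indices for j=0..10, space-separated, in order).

C = [2/53, 2/53, 10/53, 10/53, 18/53, 19/53, 25/53, 34/53, 41/53, 46/53, 1]
j=0: u_0=1/22 ∈ [2/53, 10/53) → index 2
j=1: u_1=3/22 ∈ [2/53, 10/53) → index 2
j=2: u_2=5/22 ∈ [10/53, 18/53) → index 4
j=3: u_3=7/22 ∈ [10/53, 18/53) → index 4
j=4: u_4=9/22 ∈ [19/53, 25/53) → index 6
j=5: u_5=1/2 ∈ [25/53, 34/53) → index 7
j=6: u_6=13/22 ∈ [25/53, 34/53) → index 7
j=7: u_7=15/22 ∈ [34/53, 41/53) → index 8
j=8: u_8=17/22 ∈ [34/53, 41/53) → index 8
j=9: u_9=19/22 ∈ [41/53, 46/53) → index 9
j=10: u_10=21/22 ∈ [46/53, 1) → index 10

2 2 4 4 6 7 7 8 8 9 10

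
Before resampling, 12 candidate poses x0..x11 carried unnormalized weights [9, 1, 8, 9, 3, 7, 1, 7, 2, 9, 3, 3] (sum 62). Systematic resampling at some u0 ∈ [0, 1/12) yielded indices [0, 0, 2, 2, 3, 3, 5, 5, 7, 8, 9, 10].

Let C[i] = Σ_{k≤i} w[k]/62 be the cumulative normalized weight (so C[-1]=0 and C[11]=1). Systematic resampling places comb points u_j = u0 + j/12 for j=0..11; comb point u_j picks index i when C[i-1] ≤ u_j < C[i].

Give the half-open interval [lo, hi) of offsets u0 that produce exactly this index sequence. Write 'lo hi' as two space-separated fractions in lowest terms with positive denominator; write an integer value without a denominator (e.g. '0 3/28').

0 1/124

C = [9/62, 5/31, 9/31, 27/62, 15/31, 37/62, 19/31, 45/62, 47/62, 28/31, 59/62, 1]
j=0 picked index 0: u0 ∈ [0, 9/62)
j=1 picked index 0: u0 ∈ [-1/12, 23/372)
j=2 picked index 2: u0 ∈ [-1/186, 23/186)
j=3 picked index 2: u0 ∈ [-11/124, 5/124)
j=4 picked index 3: u0 ∈ [-4/93, 19/186)
j=5 picked index 3: u0 ∈ [-47/372, 7/372)
j=6 picked index 5: u0 ∈ [-1/62, 3/31)
j=7 picked index 5: u0 ∈ [-37/372, 5/372)
j=8 picked index 7: u0 ∈ [-5/93, 11/186)
j=9 picked index 8: u0 ∈ [-3/124, 1/124)
j=10 picked index 9: u0 ∈ [-7/93, 13/186)
j=11 picked index 10: u0 ∈ [-5/372, 13/372)
intersection: [0, 1/124)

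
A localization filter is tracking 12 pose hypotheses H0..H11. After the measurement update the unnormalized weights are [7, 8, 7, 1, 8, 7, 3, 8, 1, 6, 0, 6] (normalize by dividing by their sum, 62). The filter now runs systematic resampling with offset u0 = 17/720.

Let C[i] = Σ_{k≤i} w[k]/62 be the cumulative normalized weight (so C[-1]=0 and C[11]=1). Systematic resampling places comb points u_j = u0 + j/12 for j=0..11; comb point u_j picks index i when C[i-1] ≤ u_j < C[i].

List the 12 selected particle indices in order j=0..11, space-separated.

0 0 1 2 3 4 5 5 7 7 9 11

C = [7/62, 15/62, 11/31, 23/62, 1/2, 19/31, 41/62, 49/62, 25/31, 28/31, 28/31, 1]
j=0: u_0=17/720 ∈ [0, 7/62) → index 0
j=1: u_1=77/720 ∈ [0, 7/62) → index 0
j=2: u_2=137/720 ∈ [7/62, 15/62) → index 1
j=3: u_3=197/720 ∈ [15/62, 11/31) → index 2
j=4: u_4=257/720 ∈ [11/31, 23/62) → index 3
j=5: u_5=317/720 ∈ [23/62, 1/2) → index 4
j=6: u_6=377/720 ∈ [1/2, 19/31) → index 5
j=7: u_7=437/720 ∈ [1/2, 19/31) → index 5
j=8: u_8=497/720 ∈ [41/62, 49/62) → index 7
j=9: u_9=557/720 ∈ [41/62, 49/62) → index 7
j=10: u_10=617/720 ∈ [25/31, 28/31) → index 9
j=11: u_11=677/720 ∈ [28/31, 1) → index 11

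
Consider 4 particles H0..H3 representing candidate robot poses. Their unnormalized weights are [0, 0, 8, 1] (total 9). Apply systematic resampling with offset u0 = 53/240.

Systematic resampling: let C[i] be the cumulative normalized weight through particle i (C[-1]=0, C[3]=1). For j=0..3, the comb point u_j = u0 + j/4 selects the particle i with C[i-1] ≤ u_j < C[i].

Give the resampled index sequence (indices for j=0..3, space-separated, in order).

2 2 2 3

C = [0, 0, 8/9, 1]
j=0: u_0=53/240 ∈ [0, 8/9) → index 2
j=1: u_1=113/240 ∈ [0, 8/9) → index 2
j=2: u_2=173/240 ∈ [0, 8/9) → index 2
j=3: u_3=233/240 ∈ [8/9, 1) → index 3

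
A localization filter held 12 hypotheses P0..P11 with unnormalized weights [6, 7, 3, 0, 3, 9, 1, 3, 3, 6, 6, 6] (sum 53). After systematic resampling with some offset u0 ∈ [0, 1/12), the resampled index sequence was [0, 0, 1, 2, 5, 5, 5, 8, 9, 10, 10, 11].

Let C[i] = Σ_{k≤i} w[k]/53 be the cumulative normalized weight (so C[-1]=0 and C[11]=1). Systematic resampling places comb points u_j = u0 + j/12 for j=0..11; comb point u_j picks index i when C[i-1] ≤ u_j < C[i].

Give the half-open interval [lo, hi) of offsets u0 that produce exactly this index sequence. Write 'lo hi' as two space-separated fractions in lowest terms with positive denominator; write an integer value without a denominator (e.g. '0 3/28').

4/159 3/106

C = [6/53, 13/53, 16/53, 16/53, 19/53, 28/53, 29/53, 32/53, 35/53, 41/53, 47/53, 1]
j=0 picked index 0: u0 ∈ [0, 6/53)
j=1 picked index 0: u0 ∈ [-1/12, 19/636)
j=2 picked index 1: u0 ∈ [-17/318, 25/318)
j=3 picked index 2: u0 ∈ [-1/212, 11/212)
j=4 picked index 5: u0 ∈ [4/159, 31/159)
j=5 picked index 5: u0 ∈ [-37/636, 71/636)
j=6 picked index 5: u0 ∈ [-15/106, 3/106)
j=7 picked index 8: u0 ∈ [13/636, 49/636)
j=8 picked index 9: u0 ∈ [-1/159, 17/159)
j=9 picked index 10: u0 ∈ [5/212, 29/212)
j=10 picked index 10: u0 ∈ [-19/318, 17/318)
j=11 picked index 11: u0 ∈ [-19/636, 1/12)
intersection: [4/159, 3/106)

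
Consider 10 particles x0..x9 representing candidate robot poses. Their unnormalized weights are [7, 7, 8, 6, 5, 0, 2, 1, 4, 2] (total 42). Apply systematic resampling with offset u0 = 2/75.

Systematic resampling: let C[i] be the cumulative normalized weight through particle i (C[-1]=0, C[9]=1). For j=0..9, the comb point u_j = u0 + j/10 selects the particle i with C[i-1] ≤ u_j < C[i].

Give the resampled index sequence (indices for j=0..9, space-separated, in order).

0 0 1 1 2 3 3 4 6 8

C = [1/6, 1/3, 11/21, 2/3, 11/14, 11/14, 5/6, 6/7, 20/21, 1]
j=0: u_0=2/75 ∈ [0, 1/6) → index 0
j=1: u_1=19/150 ∈ [0, 1/6) → index 0
j=2: u_2=17/75 ∈ [1/6, 1/3) → index 1
j=3: u_3=49/150 ∈ [1/6, 1/3) → index 1
j=4: u_4=32/75 ∈ [1/3, 11/21) → index 2
j=5: u_5=79/150 ∈ [11/21, 2/3) → index 3
j=6: u_6=47/75 ∈ [11/21, 2/3) → index 3
j=7: u_7=109/150 ∈ [2/3, 11/14) → index 4
j=8: u_8=62/75 ∈ [11/14, 5/6) → index 6
j=9: u_9=139/150 ∈ [6/7, 20/21) → index 8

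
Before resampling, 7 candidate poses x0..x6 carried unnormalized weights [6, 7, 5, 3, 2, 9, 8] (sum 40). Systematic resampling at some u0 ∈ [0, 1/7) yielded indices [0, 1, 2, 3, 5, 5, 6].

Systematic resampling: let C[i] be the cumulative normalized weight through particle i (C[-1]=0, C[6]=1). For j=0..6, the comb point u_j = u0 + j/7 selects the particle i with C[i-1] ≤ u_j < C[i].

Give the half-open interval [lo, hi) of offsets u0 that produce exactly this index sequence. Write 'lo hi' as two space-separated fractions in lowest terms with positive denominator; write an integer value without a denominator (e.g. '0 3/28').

C = [3/20, 13/40, 9/20, 21/40, 23/40, 4/5, 1]
j=0 picked index 0: u0 ∈ [0, 3/20)
j=1 picked index 1: u0 ∈ [1/140, 51/280)
j=2 picked index 2: u0 ∈ [11/280, 23/140)
j=3 picked index 3: u0 ∈ [3/140, 27/280)
j=4 picked index 5: u0 ∈ [1/280, 8/35)
j=5 picked index 5: u0 ∈ [-39/280, 3/35)
j=6 picked index 6: u0 ∈ [-2/35, 1/7)
intersection: [11/280, 3/35)

11/280 3/35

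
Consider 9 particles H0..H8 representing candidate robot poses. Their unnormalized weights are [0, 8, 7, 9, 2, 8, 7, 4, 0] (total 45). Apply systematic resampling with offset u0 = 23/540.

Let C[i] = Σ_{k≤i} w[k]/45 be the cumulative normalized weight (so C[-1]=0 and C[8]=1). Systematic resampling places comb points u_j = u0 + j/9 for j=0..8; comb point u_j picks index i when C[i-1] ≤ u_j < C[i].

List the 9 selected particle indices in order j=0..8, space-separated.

C = [0, 8/45, 1/3, 8/15, 26/45, 34/45, 41/45, 1, 1]
j=0: u_0=23/540 ∈ [0, 8/45) → index 1
j=1: u_1=83/540 ∈ [0, 8/45) → index 1
j=2: u_2=143/540 ∈ [8/45, 1/3) → index 2
j=3: u_3=203/540 ∈ [1/3, 8/15) → index 3
j=4: u_4=263/540 ∈ [1/3, 8/15) → index 3
j=5: u_5=323/540 ∈ [26/45, 34/45) → index 5
j=6: u_6=383/540 ∈ [26/45, 34/45) → index 5
j=7: u_7=443/540 ∈ [34/45, 41/45) → index 6
j=8: u_8=503/540 ∈ [41/45, 1) → index 7

1 1 2 3 3 5 5 6 7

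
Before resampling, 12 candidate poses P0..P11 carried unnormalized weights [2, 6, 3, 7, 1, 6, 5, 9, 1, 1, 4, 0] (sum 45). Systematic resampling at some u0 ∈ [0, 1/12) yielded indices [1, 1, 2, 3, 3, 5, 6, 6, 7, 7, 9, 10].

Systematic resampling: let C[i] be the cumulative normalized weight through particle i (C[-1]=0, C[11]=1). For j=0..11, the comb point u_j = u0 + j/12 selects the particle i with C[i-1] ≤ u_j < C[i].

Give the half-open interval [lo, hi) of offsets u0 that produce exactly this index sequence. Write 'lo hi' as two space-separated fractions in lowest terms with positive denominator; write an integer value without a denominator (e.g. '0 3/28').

C = [2/45, 8/45, 11/45, 2/5, 19/45, 5/9, 2/3, 13/15, 8/9, 41/45, 1, 1]
j=0 picked index 1: u0 ∈ [2/45, 8/45)
j=1 picked index 1: u0 ∈ [-7/180, 17/180)
j=2 picked index 2: u0 ∈ [1/90, 7/90)
j=3 picked index 3: u0 ∈ [-1/180, 3/20)
j=4 picked index 3: u0 ∈ [-4/45, 1/15)
j=5 picked index 5: u0 ∈ [1/180, 5/36)
j=6 picked index 6: u0 ∈ [1/18, 1/6)
j=7 picked index 6: u0 ∈ [-1/36, 1/12)
j=8 picked index 7: u0 ∈ [0, 1/5)
j=9 picked index 7: u0 ∈ [-1/12, 7/60)
j=10 picked index 9: u0 ∈ [1/18, 7/90)
j=11 picked index 10: u0 ∈ [-1/180, 1/12)
intersection: [1/18, 1/15)

1/18 1/15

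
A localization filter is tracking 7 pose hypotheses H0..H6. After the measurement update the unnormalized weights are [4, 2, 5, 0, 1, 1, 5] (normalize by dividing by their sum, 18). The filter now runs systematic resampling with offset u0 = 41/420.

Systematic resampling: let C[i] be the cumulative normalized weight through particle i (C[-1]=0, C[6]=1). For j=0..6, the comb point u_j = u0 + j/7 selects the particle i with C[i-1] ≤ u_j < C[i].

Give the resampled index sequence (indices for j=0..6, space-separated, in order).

C = [2/9, 1/3, 11/18, 11/18, 2/3, 13/18, 1]
j=0: u_0=41/420 ∈ [0, 2/9) → index 0
j=1: u_1=101/420 ∈ [2/9, 1/3) → index 1
j=2: u_2=23/60 ∈ [1/3, 11/18) → index 2
j=3: u_3=221/420 ∈ [1/3, 11/18) → index 2
j=4: u_4=281/420 ∈ [2/3, 13/18) → index 5
j=5: u_5=341/420 ∈ [13/18, 1) → index 6
j=6: u_6=401/420 ∈ [13/18, 1) → index 6

0 1 2 2 5 6 6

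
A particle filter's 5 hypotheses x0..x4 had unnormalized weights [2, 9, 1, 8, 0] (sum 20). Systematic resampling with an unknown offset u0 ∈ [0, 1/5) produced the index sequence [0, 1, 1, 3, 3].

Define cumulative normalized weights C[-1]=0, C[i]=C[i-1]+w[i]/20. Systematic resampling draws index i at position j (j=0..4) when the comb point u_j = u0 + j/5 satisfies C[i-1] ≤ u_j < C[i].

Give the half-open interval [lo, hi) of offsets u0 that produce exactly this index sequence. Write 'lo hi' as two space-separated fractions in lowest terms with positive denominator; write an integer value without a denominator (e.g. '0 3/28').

C = [1/10, 11/20, 3/5, 1, 1]
j=0 picked index 0: u0 ∈ [0, 1/10)
j=1 picked index 1: u0 ∈ [-1/10, 7/20)
j=2 picked index 1: u0 ∈ [-3/10, 3/20)
j=3 picked index 3: u0 ∈ [0, 2/5)
j=4 picked index 3: u0 ∈ [-1/5, 1/5)
intersection: [0, 1/10)

0 1/10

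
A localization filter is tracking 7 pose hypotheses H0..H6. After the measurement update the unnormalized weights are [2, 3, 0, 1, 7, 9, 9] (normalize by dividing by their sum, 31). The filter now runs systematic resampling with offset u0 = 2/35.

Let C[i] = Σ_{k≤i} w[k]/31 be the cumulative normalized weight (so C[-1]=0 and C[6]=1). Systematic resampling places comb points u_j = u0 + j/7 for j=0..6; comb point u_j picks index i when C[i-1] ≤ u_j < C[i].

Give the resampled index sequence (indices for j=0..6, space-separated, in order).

C = [2/31, 5/31, 5/31, 6/31, 13/31, 22/31, 1]
j=0: u_0=2/35 ∈ [0, 2/31) → index 0
j=1: u_1=1/5 ∈ [6/31, 13/31) → index 4
j=2: u_2=12/35 ∈ [6/31, 13/31) → index 4
j=3: u_3=17/35 ∈ [13/31, 22/31) → index 5
j=4: u_4=22/35 ∈ [13/31, 22/31) → index 5
j=5: u_5=27/35 ∈ [22/31, 1) → index 6
j=6: u_6=32/35 ∈ [22/31, 1) → index 6

0 4 4 5 5 6 6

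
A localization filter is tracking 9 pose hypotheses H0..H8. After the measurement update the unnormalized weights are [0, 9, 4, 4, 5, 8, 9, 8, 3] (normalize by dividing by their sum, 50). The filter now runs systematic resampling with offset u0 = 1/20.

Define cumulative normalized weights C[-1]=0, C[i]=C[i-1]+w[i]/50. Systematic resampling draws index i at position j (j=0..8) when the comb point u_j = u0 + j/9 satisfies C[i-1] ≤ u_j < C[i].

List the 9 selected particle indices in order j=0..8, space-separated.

1 1 3 4 5 6 6 7 7

C = [0, 9/50, 13/50, 17/50, 11/25, 3/5, 39/50, 47/50, 1]
j=0: u_0=1/20 ∈ [0, 9/50) → index 1
j=1: u_1=29/180 ∈ [0, 9/50) → index 1
j=2: u_2=49/180 ∈ [13/50, 17/50) → index 3
j=3: u_3=23/60 ∈ [17/50, 11/25) → index 4
j=4: u_4=89/180 ∈ [11/25, 3/5) → index 5
j=5: u_5=109/180 ∈ [3/5, 39/50) → index 6
j=6: u_6=43/60 ∈ [3/5, 39/50) → index 6
j=7: u_7=149/180 ∈ [39/50, 47/50) → index 7
j=8: u_8=169/180 ∈ [39/50, 47/50) → index 7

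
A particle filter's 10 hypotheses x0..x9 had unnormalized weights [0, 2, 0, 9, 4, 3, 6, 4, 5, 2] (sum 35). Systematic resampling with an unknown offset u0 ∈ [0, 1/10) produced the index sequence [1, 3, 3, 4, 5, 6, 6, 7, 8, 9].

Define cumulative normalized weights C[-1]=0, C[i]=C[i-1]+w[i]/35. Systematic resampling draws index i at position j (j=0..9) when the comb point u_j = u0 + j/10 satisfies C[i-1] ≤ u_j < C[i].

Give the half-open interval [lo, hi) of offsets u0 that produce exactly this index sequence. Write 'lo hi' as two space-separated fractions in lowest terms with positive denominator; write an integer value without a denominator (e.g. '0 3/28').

C = [0, 2/35, 2/35, 11/35, 3/7, 18/35, 24/35, 4/5, 33/35, 1]
j=0 picked index 1: u0 ∈ [0, 2/35)
j=1 picked index 3: u0 ∈ [-3/70, 3/14)
j=2 picked index 3: u0 ∈ [-1/7, 4/35)
j=3 picked index 4: u0 ∈ [1/70, 9/70)
j=4 picked index 5: u0 ∈ [1/35, 4/35)
j=5 picked index 6: u0 ∈ [1/70, 13/70)
j=6 picked index 6: u0 ∈ [-3/35, 3/35)
j=7 picked index 7: u0 ∈ [-1/70, 1/10)
j=8 picked index 8: u0 ∈ [0, 1/7)
j=9 picked index 9: u0 ∈ [3/70, 1/10)
intersection: [3/70, 2/35)

3/70 2/35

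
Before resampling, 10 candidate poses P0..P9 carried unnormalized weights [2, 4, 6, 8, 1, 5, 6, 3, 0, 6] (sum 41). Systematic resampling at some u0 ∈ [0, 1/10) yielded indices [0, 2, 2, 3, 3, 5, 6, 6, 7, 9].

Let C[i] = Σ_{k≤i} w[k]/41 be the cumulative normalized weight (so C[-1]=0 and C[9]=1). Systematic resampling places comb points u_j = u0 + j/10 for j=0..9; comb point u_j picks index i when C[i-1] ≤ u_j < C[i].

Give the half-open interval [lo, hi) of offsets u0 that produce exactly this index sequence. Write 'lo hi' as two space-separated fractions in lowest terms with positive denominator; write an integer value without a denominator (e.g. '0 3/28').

19/410 2/41

C = [2/41, 6/41, 12/41, 20/41, 21/41, 26/41, 32/41, 35/41, 35/41, 1]
j=0 picked index 0: u0 ∈ [0, 2/41)
j=1 picked index 2: u0 ∈ [19/410, 79/410)
j=2 picked index 2: u0 ∈ [-11/205, 19/205)
j=3 picked index 3: u0 ∈ [-3/410, 77/410)
j=4 picked index 3: u0 ∈ [-22/205, 18/205)
j=5 picked index 5: u0 ∈ [1/82, 11/82)
j=6 picked index 6: u0 ∈ [7/205, 37/205)
j=7 picked index 6: u0 ∈ [-27/410, 33/410)
j=8 picked index 7: u0 ∈ [-4/205, 11/205)
j=9 picked index 9: u0 ∈ [-19/410, 1/10)
intersection: [19/410, 2/41)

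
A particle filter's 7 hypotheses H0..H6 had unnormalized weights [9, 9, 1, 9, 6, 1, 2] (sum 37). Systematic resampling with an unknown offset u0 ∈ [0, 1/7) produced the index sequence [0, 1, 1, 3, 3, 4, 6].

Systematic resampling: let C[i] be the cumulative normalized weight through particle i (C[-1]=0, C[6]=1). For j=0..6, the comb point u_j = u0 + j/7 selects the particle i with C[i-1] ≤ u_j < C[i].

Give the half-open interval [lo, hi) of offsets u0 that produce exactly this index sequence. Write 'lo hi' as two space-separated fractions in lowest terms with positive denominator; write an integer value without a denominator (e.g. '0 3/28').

C = [9/37, 18/37, 19/37, 28/37, 34/37, 35/37, 1]
j=0 picked index 0: u0 ∈ [0, 9/37)
j=1 picked index 1: u0 ∈ [26/259, 89/259)
j=2 picked index 1: u0 ∈ [-11/259, 52/259)
j=3 picked index 3: u0 ∈ [22/259, 85/259)
j=4 picked index 3: u0 ∈ [-15/259, 48/259)
j=5 picked index 4: u0 ∈ [11/259, 53/259)
j=6 picked index 6: u0 ∈ [23/259, 1/7)
intersection: [26/259, 1/7)

26/259 1/7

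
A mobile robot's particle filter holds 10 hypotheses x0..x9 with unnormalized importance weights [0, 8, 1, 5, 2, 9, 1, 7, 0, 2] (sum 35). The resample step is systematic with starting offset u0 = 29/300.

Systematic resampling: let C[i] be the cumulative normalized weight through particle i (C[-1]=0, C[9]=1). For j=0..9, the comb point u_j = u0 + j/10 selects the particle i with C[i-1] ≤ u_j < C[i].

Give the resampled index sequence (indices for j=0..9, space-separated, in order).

1 1 3 3 5 5 5 7 7 9

C = [0, 8/35, 9/35, 2/5, 16/35, 5/7, 26/35, 33/35, 33/35, 1]
j=0: u_0=29/300 ∈ [0, 8/35) → index 1
j=1: u_1=59/300 ∈ [0, 8/35) → index 1
j=2: u_2=89/300 ∈ [9/35, 2/5) → index 3
j=3: u_3=119/300 ∈ [9/35, 2/5) → index 3
j=4: u_4=149/300 ∈ [16/35, 5/7) → index 5
j=5: u_5=179/300 ∈ [16/35, 5/7) → index 5
j=6: u_6=209/300 ∈ [16/35, 5/7) → index 5
j=7: u_7=239/300 ∈ [26/35, 33/35) → index 7
j=8: u_8=269/300 ∈ [26/35, 33/35) → index 7
j=9: u_9=299/300 ∈ [33/35, 1) → index 9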